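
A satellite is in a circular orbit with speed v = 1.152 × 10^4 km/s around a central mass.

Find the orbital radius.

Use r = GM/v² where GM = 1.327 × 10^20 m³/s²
v = 1.152 × 10^4 km/s = 1.152 × 10^7 m/s
GM = 1.327 × 10^20 m³/s²
v² = 1.3271 × 10^14 m²/s²
r = GM/v² = (1.327 × 10^20) / (1.3271 × 10^14) = 999922 m ≈ 999.9 km

Final answer: 999.9 km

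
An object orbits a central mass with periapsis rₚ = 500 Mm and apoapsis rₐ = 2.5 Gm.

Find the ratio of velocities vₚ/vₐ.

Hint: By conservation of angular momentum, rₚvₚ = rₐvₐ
rₚ = 500 Mm = 5 × 10^8 m
rₐ = 2.5 Gm = 2.5 × 10^9 m
rₚvₚ = rₐvₐ  ⇒  vₚ/vₐ = rₐ/rₚ
vₚ/vₐ = (2.5 × 10^9) / (5 × 10^8) = 5

Final answer: vₚ/vₐ = 5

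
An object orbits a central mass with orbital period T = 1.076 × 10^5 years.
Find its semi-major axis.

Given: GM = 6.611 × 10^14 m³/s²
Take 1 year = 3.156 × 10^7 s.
T = 1.076 × 10^5 years = 3.39586 × 10^12 s
GM = 6.611 × 10^14 m³/s²
Kepler's third law: a³ = GM T² / (4π²)
T² = 1.15318 × 10^25 s²
a³ = (6.611 × 10^14) × (1.15318 × 10^25) / (4π²) = 1.93111 × 10^38 m³
a = (a³)^(1/3) = 5.7801 × 10^12 m ≈ 5.78 Tm

Final answer: 5.78 Tm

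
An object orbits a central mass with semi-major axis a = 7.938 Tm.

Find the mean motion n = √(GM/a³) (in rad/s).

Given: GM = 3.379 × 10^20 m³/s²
a = 7.938 Tm = 7.938 × 10^12 m
GM = 3.379 × 10^20 m³/s²
a³ = 5.00188 × 10^38 m³
GM/a³ = (3.379 × 10^20) / (5.00188 × 10^38) = 6.75546 × 10^-19 s⁻²
n = √(GM/a³) = 8.21916 × 10^-10 rad/s ≈ 8.219 × 10^-10 rad/s

Final answer: n = 8.219 × 10^-10 rad/s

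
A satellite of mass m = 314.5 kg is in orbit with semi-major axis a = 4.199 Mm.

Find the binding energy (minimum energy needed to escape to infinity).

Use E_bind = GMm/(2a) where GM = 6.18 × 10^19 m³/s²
a = 4.199 Mm = 4.199 × 10^6 m
GM = 6.18 × 10^19 m³/s²
m = 314.5 kg
GMm = 6.18 × 10^19 × 314.5 = 1.94361 × 10^22 m³·kg/s²
2a = 8.398 × 10^6 m
E_bind = GMm/(2a) = 2.31437 × 10^15 J ≈ 2.314 PJ

Final answer: 2.314 PJ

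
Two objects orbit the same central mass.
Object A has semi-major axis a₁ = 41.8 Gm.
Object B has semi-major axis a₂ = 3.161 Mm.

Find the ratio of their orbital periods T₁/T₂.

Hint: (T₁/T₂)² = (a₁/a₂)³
a₁ = 41.8 Gm = 4.18 × 10^10 m
a₂ = 3.161 Mm = 3.161 × 10^6 m
a₁/a₂ = 13223.7
T₁/T₂ = (a₁/a₂)^(3/2) = (13223.7)^1.5 = 1.52064 × 10^6

Final answer: T₁/T₂ = 1.521 × 10^6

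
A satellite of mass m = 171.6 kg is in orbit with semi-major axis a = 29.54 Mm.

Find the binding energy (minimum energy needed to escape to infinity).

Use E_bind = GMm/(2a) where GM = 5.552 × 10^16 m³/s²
a = 29.54 Mm = 2.954 × 10^7 m
GM = 5.552 × 10^16 m³/s²
m = 171.6 kg
GMm = 5.552 × 10^16 × 171.6 = 9.52723 × 10^18 m³·kg/s²
2a = 5.908 × 10^7 m
E_bind = GMm/(2a) = 1.6126 × 10^11 J ≈ 161.3 GJ

Final answer: 161.3 GJ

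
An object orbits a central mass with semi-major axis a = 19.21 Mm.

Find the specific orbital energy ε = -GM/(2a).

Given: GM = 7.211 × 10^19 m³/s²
a = 19.21 Mm = 1.921 × 10^7 m
GM = 7.211 × 10^19 m³/s²
2a = 3.842 × 10^7 m
ε = −GM/(2a) = -1.87689 × 10^12 J/kg ≈ -1877 GJ/kg

Final answer: -1877 GJ/kg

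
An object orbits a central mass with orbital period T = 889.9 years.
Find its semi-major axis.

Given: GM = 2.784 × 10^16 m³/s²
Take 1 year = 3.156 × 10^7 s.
T = 889.9 years = 2.80852 × 10^10 s
GM = 2.784 × 10^16 m³/s²
Kepler's third law: a³ = GM T² / (4π²)
T² = 7.88781 × 10^20 s²
a³ = (2.784 × 10^16) × (7.88781 × 10^20) / (4π²) = 5.56245 × 10^35 m³
a = (a³)^(1/3) = 8.2241 × 10^11 m ≈ 8.224 × 10^11 m

Final answer: 8.224 × 10^11 m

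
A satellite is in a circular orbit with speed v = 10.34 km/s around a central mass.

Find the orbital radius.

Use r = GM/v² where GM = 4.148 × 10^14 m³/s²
v = 10.34 km/s = 10340 m/s
GM = 4.148 × 10^14 m³/s²
v² = 1.06916 × 10^8 m²/s²
r = GM/v² = (4.148 × 10^14) / (1.06916 × 10^8) = 3.8797 × 10^6 m ≈ 3.88 × 10^6 m

Final answer: 3.88 × 10^6 m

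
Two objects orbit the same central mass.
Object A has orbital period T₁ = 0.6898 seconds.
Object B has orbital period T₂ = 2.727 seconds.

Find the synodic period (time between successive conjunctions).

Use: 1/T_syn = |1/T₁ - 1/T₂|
T₁ = 0.6898 seconds
T₂ = 2.727 seconds
1/T₁ = 1.4497 s⁻¹
1/T₂ = 0.366703 s⁻¹
|1/T₁ − 1/T₂| = 1.08299 s⁻¹
T_syn = 1 / |1/T₁ − 1/T₂| = 0.923368 s ≈ 0.9234 seconds

Final answer: T_syn = 0.9234 seconds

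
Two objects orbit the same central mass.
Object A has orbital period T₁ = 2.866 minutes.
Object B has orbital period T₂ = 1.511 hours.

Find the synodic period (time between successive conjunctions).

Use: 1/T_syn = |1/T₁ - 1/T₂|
T₁ = 2.866 minutes = 171.96 s
T₂ = 1.511 hours = 5439.6 s
1/T₁ = 0.00581531 s⁻¹
1/T₂ = 0.000183837 s⁻¹
|1/T₁ − 1/T₂| = 0.00563147 s⁻¹
T_syn = 1 / |1/T₁ − 1/T₂| = 177.574 s ≈ 2.96 minutes

Final answer: T_syn = 2.96 minutes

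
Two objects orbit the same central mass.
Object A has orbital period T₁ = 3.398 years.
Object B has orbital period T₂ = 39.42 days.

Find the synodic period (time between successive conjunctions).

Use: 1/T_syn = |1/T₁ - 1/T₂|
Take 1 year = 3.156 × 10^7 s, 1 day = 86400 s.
T₁ = 3.398 years = 1.07241 × 10^8 s
T₂ = 39.42 days = 3.40589 × 10^6 s
1/T₁ = 9.3248 × 10^-9 s⁻¹
1/T₂ = 2.93609 × 10^-7 s⁻¹
|1/T₁ − 1/T₂| = 2.84284 × 10^-7 s⁻¹
T_syn = 1 / |1/T₁ − 1/T₂| = 3.5176 × 10^6 s ≈ 40.71 days

Final answer: T_syn = 40.71 days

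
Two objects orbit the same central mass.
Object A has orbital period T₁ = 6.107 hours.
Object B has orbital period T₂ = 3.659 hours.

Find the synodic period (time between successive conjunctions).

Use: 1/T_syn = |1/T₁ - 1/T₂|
T₁ = 6.107 hours = 21985.2 s
T₂ = 3.659 hours = 13172.4 s
1/T₁ = 4.54851 × 10^-5 s⁻¹
1/T₂ = 7.59163 × 10^-5 s⁻¹
|1/T₁ − 1/T₂| = 3.04312 × 10^-5 s⁻¹
T_syn = 1 / |1/T₁ − 1/T₂| = 32861 s ≈ 9.128 hours

Final answer: T_syn = 9.128 hours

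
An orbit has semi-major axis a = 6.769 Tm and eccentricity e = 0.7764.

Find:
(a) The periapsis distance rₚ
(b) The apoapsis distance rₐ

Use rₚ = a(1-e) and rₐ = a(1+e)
a = 6.769 Tm = 6.769 × 10^12 m
e = 0.7764:  1 − e = 0.2236,  1 + e = 1.7764
(a) rₚ = a(1 − e) = 6.769 × 10^12 m × 0.2236 = 1.51355 × 10^12 m ≈ 1.514 Tm
(b) rₐ = a(1 + e) = 6.769 × 10^12 m × 1.7764 = 1.20245 × 10^13 m ≈ 12.02 Tm

Final answer:
(a) rₚ = 1.514 Tm
(b) rₐ = 12.02 Tm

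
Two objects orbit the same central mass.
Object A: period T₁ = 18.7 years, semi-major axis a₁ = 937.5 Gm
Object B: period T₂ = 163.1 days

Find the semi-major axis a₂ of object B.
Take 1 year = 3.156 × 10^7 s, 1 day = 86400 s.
T₁ = 18.7 years = 5.90172 × 10^8 s
T₂ = 163.1 days = 1.40918 × 10^7 s
a₁ = 937.5 Gm = 9.375 × 10^11 m
Kepler's third law: (T₂/T₁)² = (a₂/a₁)³  ⇒  a₂ = a₁ (T₂/T₁)^(2/3)
T₂/T₁ = 0.0238775
(T₂/T₁)^(2/3) = 0.08292
a₂ = 9.375 × 10^11 m × 0.08292 = 7.77375 × 10^10 m ≈ 77.74 Gm

Final answer: a₂ = 77.74 Gm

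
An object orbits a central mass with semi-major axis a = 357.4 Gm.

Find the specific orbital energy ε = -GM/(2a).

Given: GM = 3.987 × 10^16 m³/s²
a = 357.4 Gm = 3.574 × 10^11 m
GM = 3.987 × 10^16 m³/s²
2a = 7.148 × 10^11 m
ε = −GM/(2a) = -55777.8 J/kg ≈ -55.78 kJ/kg

Final answer: -55.78 kJ/kg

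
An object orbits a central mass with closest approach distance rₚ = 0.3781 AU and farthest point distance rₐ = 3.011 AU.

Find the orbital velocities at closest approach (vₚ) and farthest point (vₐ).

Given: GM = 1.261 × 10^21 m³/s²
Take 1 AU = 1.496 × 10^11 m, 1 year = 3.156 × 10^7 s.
rₚ = 0.3781 AU = 5.65638 × 10^10 m
rₐ = 3.011 AU = 4.50446 × 10^11 m
GM = 1.261 × 10^21 m³/s²
a = (rₚ + rₐ)/2 = 2.53505 × 10^11 m
Vis-viva: v² = GM (2/r − 1/a)
vₚ² = 1.261 × 10^21 × (3.53583 × 10^-11 − 3.9447 × 10^-12) = 3.96126 × 10^10 m²/s²
vₚ = 199029 m/s ≈ 41.99 AU/year
vₐ² = 1.261 × 10^21 × (4.44005 × 10^-12 − 3.9447 × 10^-12) = 6.24633 × 10^8 m²/s²
vₐ = 24992.7 m/s ≈ 5.273 AU/year

Final answer: vₚ = 41.99 AU/year, vₐ = 5.273 AU/year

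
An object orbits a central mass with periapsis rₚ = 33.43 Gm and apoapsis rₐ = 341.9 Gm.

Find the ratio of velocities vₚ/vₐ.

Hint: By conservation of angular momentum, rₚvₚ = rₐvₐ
rₚ = 33.43 Gm = 3.343 × 10^10 m
rₐ = 341.9 Gm = 3.419 × 10^11 m
rₚvₚ = rₐvₐ  ⇒  vₚ/vₐ = rₐ/rₚ
vₚ/vₐ = (3.419 × 10^11) / (3.343 × 10^10) = 10.2273

Final answer: vₚ/vₐ = 10.23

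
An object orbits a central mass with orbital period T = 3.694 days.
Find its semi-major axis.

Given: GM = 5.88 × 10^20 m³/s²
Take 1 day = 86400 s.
T = 3.694 days = 319162 s
GM = 5.88 × 10^20 m³/s²
Kepler's third law: a³ = GM T² / (4π²)
T² = 1.01864 × 10^11 s²
a³ = (5.88 × 10^20) × (1.01864 × 10^11) / (4π²) = 1.51719 × 10^30 m³
a = (a³)^(1/3) = 1.14907 × 10^10 m ≈ 11.49 Gm

Final answer: 11.49 Gm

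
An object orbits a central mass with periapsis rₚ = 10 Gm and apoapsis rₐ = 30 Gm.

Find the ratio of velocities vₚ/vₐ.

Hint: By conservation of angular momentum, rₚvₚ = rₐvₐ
rₚ = 10 Gm = 1 × 10^10 m
rₐ = 30 Gm = 3 × 10^10 m
rₚvₚ = rₐvₐ  ⇒  vₚ/vₐ = rₐ/rₚ
vₚ/vₐ = (3 × 10^10) / (1 × 10^10) = 3

Final answer: vₚ/vₐ = 3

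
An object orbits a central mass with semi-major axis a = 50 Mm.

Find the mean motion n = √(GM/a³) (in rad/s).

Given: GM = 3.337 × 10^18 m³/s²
a = 50 Mm = 5 × 10^7 m
GM = 3.337 × 10^18 m³/s²
a³ = 1.25 × 10^23 m³
GM/a³ = (3.337 × 10^18) / (1.25 × 10^23) = 2.6696 × 10^-5 s⁻²
n = √(GM/a³) = 0.00516682 rad/s ≈ 0.005167 rad/s

Final answer: n = 0.005167 rad/s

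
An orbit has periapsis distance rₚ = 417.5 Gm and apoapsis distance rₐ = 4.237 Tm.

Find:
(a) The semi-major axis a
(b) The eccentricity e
rₚ = 417.5 Gm = 4.175 × 10^11 m
rₐ = 4.237 Tm = 4.237 × 10^12 m
(a) a = (rₚ + rₐ)/2 = 2.32725 × 10^12 m ≈ 2.327 Tm
(b) e = (rₐ − rₚ)/(rₐ + rₚ) = (3.8195 × 10^12) / (4.6545 × 10^12) = 0.820604

Final answer:
(a) a = 2.327 Tm
(b) e = 0.8206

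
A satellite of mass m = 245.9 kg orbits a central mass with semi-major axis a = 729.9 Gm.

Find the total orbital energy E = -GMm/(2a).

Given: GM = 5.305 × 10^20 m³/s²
a = 729.9 Gm = 7.299 × 10^11 m
GM = 5.305 × 10^20 m³/s²
2a = 1.4598 × 10^12 m
GMm = 5.305 × 10^20 × 245.9 = 1.3045 × 10^23 m³·kg/s²
E = −GMm/(2a) = -8.93615 × 10^10 J ≈ -89.36 GJ

Final answer: -89.36 GJ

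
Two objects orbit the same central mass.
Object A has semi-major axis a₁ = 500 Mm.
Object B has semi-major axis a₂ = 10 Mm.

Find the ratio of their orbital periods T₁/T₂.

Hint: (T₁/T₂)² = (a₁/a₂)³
a₁ = 500 Mm = 5 × 10^8 m
a₂ = 10 Mm = 1 × 10^7 m
a₁/a₂ = 50
T₁/T₂ = (a₁/a₂)^(3/2) = (50)^1.5 = 353.553

Final answer: T₁/T₂ = 353.6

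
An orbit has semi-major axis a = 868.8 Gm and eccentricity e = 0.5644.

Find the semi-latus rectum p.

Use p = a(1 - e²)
a = 868.8 Gm = 8.688 × 10^11 m
e = 0.5644,  e² = 0.318547,  1 − e² = 0.681453
p = a(1 − e²) = 8.688 × 10^11 m × 0.681453 = 5.92046 × 10^11 m ≈ 592 Gm

Final answer: p = 592 Gm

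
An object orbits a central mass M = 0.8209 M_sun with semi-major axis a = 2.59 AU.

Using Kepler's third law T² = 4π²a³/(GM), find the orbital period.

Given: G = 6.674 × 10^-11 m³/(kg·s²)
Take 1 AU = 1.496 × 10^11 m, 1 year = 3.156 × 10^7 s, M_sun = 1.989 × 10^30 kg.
M = 0.8209 M_sun = 1.63277 × 10^30 kg
GM = G × M = 6.674 × 10^-11 × 1.63277 × 10^30 = 1.08971 × 10^20 m³/s²
a = 2.59 AU = 3.87464 × 10^11 m
a³ = 5.81693 × 10^34 m³
T = 2π √(a³/GM) = 2π √((5.81693 × 10^34) / (1.08971 × 10^20)) = 2π × 2.31042 × 10^7 s
T = 1.45168 × 10^8 s ≈ 4.6 years

Final answer: 4.6 years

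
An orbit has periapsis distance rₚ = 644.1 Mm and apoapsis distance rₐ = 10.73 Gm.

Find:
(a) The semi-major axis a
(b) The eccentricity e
rₚ = 644.1 Mm = 6.441 × 10^8 m
rₐ = 10.73 Gm = 1.073 × 10^10 m
(a) a = (rₚ + rₐ)/2 = 5.68705 × 10^9 m ≈ 5.687 Gm
(b) e = (rₐ − rₚ)/(rₐ + rₚ) = (1.00859 × 10^10) / (1.13741 × 10^10) = 0.886743

Final answer:
(a) a = 5.687 Gm
(b) e = 0.8867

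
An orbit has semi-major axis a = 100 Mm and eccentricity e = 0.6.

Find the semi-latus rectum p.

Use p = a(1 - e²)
a = 100 Mm = 1 × 10^8 m
e = 0.6,  e² = 0.36,  1 − e² = 0.64
p = a(1 − e²) = 1 × 10^8 m × 0.64 = 6.4 × 10^7 m ≈ 64 Mm

Final answer: p = 64 Mm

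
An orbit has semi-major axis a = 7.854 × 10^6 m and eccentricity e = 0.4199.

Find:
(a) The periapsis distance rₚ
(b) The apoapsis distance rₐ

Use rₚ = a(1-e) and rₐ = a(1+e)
a = 7.854 × 10^6 m
e = 0.4199:  1 − e = 0.5801,  1 + e = 1.4199
(a) rₚ = a(1 − e) = 7.854 × 10^6 m × 0.5801 = 4.55611 × 10^6 m ≈ 4.556 × 10^6 m
(b) rₐ = a(1 + e) = 7.854 × 10^6 m × 1.4199 = 1.11519 × 10^7 m ≈ 1.115 × 10^7 m

Final answer:
(a) rₚ = 4.556 × 10^6 m
(b) rₐ = 1.115 × 10^7 m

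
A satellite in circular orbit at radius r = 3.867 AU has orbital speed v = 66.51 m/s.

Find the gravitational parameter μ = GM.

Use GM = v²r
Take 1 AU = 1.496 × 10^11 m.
r = 3.867 AU = 5.78503 × 10^11 m
v = 66.51 m/s
v² = 4423.58 m²/s²
GM = v²r = 4423.58 × 5.78503 × 10^11 = 2.55906 × 10^15 m³/s²
GM ≈ 2.559 × 10^15 m³/s²

Final answer: GM = 2.559 × 10^15 m³/s²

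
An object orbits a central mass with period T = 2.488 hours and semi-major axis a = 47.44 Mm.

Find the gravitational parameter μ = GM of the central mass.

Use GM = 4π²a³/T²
T = 2.488 hours = 8956.8 s
a = 47.44 Mm = 4.744 × 10^7 m
a³ = 1.06766 × 10^23 m³
T² = 8.02243 × 10^7 s²
GM = 4π² × (1.06766 × 10^23) / (8.02243 × 10^7) = 5.25398 × 10^16 m³/s²
GM ≈ 5.254 × 10^16 m³/s²

Final answer: GM = 5.254 × 10^16 m³/s²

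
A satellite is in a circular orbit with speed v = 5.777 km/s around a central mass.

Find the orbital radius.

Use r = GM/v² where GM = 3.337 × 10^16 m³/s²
v = 5.777 km/s = 5777 m/s
GM = 3.337 × 10^16 m³/s²
v² = 3.33737 × 10^7 m²/s²
r = GM/v² = (3.337 × 10^16) / (3.33737 × 10^7) = 9.99888 × 10^8 m ≈ 999.9 Mm

Final answer: 999.9 Mm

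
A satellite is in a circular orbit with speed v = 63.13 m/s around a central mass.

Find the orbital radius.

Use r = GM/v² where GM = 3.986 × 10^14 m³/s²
v = 63.13 m/s
GM = 3.986 × 10^14 m³/s²
v² = 3985.4 m²/s²
r = GM/v² = (3.986 × 10^14) / 3985.4 = 1.00015 × 10^11 m ≈ 100 Gm

Final answer: 100 Gm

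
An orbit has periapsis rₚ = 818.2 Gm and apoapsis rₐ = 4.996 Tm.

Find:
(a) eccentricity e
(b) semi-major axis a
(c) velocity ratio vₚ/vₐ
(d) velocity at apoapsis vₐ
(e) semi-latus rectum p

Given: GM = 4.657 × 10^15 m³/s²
rₚ = 818.2 Gm = 8.182 × 10^11 m
rₐ = 4.996 Tm = 4.996 × 10^12 m
GM = 4.657 × 10^15 m³/s²
a = (rₚ + rₐ)/2 = 2.9071 × 10^12 m
e = (rₐ − rₚ)/(rₐ + rₚ) = (4.1778 × 10^12) / (5.8142 × 10^12) = 0.718551
(a) e = 0.718551 ≈ 0.7186
(b) a = 2.9071 × 10^12 m ≈ 2.907 Tm
(c) vₚ/vₐ = rₐ/rₚ (angular momentum) = (4.996 × 10^12) / (8.182 × 10^11) = 6.10609 ≈ 6.106
(d) vₐ² = GM (2/rₐ − 1/a) = 4.657 × 10^15 × (4.0032 × 10^-13 − 3.43985 × 10^-13) = 262.351 m²/s²;  vₐ = 16.1973 m/s ≈ 16.2 m/s
(e) 1 − e² = 0.483684;  p = a(1 − e²) = 2.9071 × 10^12 × 0.483684 = 1.40612 × 10^12 m ≈ 1.406 Tm

Final answer:
(a) eccentricity e = 0.7186
(b) semi-major axis a = 2.907 Tm
(c) velocity ratio vₚ/vₐ = 6.106
(d) velocity at apoapsis vₐ = 16.2 m/s
(e) semi-latus rectum p = 1.406 Tm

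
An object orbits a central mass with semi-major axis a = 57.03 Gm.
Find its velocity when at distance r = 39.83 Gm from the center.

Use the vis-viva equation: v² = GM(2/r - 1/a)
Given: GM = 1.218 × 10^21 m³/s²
a = 57.03 Gm = 5.703 × 10^10 m
r = 39.83 Gm = 3.983 × 10^10 m
GM = 1.218 × 10^21 m³/s²
2/r − 1/a = 5.02134 × 10^-11 − 1.75346 × 10^-11 = 3.26788 × 10^-11 m⁻¹
v² = GM (2/r − 1/a) = 3.98027 × 10^10 m²/s²
v = 199506 m/s ≈ 199.5 km/s

Final answer: 199.5 km/s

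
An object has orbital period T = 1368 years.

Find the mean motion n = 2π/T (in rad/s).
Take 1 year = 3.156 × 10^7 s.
T = 1368 years = 4.31741 × 10^10 s
n = 2π / (4.31741 × 10^10 s) = 1.45531 × 10^-10 rad/s ≈ 1.455 × 10^-10 rad/s

Final answer: n = 1.455 × 10^-10 rad/s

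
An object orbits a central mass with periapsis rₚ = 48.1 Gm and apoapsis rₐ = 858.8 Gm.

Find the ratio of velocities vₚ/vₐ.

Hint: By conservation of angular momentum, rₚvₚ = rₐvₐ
rₚ = 48.1 Gm = 4.81 × 10^10 m
rₐ = 858.8 Gm = 8.588 × 10^11 m
rₚvₚ = rₐvₐ  ⇒  vₚ/vₐ = rₐ/rₚ
vₚ/vₐ = (8.588 × 10^11) / (4.81 × 10^10) = 17.8545

Final answer: vₚ/vₐ = 17.85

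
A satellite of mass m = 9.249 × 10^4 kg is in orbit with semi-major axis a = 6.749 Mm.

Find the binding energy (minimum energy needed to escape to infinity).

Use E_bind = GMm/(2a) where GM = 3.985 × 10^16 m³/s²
a = 6.749 Mm = 6.749 × 10^6 m
GM = 3.985 × 10^16 m³/s²
m = 9.249 × 10^4 kg
GMm = 3.985 × 10^16 × 92490 = 3.68573 × 10^21 m³·kg/s²
2a = 1.3498 × 10^7 m
E_bind = GMm/(2a) = 2.73057 × 10^14 J ≈ 273.1 TJ

Final answer: 273.1 TJ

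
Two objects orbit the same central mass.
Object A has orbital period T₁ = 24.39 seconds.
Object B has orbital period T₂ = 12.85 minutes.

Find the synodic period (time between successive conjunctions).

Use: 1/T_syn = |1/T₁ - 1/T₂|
T₁ = 24.39 seconds
T₂ = 12.85 minutes = 771 s
1/T₁ = 0.0410004 s⁻¹
1/T₂ = 0.00129702 s⁻¹
|1/T₁ − 1/T₂| = 0.0397034 s⁻¹
T_syn = 1 / |1/T₁ − 1/T₂| = 25.1868 s ≈ 25.19 seconds

Final answer: T_syn = 25.19 seconds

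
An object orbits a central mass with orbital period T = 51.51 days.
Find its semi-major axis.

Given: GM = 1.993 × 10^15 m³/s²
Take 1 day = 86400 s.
T = 51.51 days = 4.45046 × 10^6 s
GM = 1.993 × 10^15 m³/s²
Kepler's third law: a³ = GM T² / (4π²)
T² = 1.98066 × 10^13 s²
a³ = (1.993 × 10^15) × (1.98066 × 10^13) / (4π²) = 9.99904 × 10^26 m³
a = (a³)^(1/3) = 9.99968 × 10^8 m ≈ 1000 Mm

Final answer: 1000 Mm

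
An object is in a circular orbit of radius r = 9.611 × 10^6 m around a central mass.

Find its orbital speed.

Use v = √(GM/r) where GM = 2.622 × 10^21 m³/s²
r = 9.611 × 10^6 m
GM = 2.622 × 10^21 m³/s²
GM/r = (2.622 × 10^21) / (9.611 × 10^6) = 2.72812 × 10^14 m²/s²
v = √(GM/r) = 1.6517 × 10^7 m/s ≈ 1.652 × 10^4 km/s

Final answer: 1.652 × 10^4 km/s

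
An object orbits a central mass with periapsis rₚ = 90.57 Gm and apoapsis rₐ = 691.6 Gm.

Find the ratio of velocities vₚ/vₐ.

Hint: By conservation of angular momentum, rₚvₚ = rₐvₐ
rₚ = 90.57 Gm = 9.057 × 10^10 m
rₐ = 691.6 Gm = 6.916 × 10^11 m
rₚvₚ = rₐvₐ  ⇒  vₚ/vₐ = rₐ/rₚ
vₚ/vₐ = (6.916 × 10^11) / (9.057 × 10^10) = 7.63608

Final answer: vₚ/vₐ = 7.636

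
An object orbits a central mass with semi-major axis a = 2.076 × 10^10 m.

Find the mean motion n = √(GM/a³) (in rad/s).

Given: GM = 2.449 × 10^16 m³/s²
a = 2.076 × 10^10 m
GM = 2.449 × 10^16 m³/s²
a³ = 8.94709 × 10^30 m³
GM/a³ = (2.449 × 10^16) / (8.94709 × 10^30) = 2.7372 × 10^-15 s⁻²
n = √(GM/a³) = 5.23183 × 10^-8 rad/s ≈ 5.232 × 10^-8 rad/s

Final answer: n = 5.232 × 10^-8 rad/s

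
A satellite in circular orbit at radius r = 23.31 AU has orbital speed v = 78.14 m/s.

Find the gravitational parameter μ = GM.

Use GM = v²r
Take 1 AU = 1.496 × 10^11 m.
r = 23.31 AU = 3.48718 × 10^12 m
v = 78.14 m/s
v² = 6105.86 m²/s²
GM = v²r = 6105.86 × 3.48718 × 10^12 = 2.12922 × 10^16 m³/s²
GM ≈ 2.129 × 10^16 m³/s²

Final answer: GM = 2.129 × 10^16 m³/s²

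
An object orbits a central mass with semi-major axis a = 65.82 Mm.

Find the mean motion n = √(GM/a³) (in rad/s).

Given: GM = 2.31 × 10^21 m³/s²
a = 65.82 Mm = 6.582 × 10^7 m
GM = 2.31 × 10^21 m³/s²
a³ = 2.8515 × 10^23 m³
GM/a³ = (2.31 × 10^21) / (2.8515 × 10^23) = 0.00810099 s⁻²
n = √(GM/a³) = 0.0900055 rad/s ≈ 0.09001 rad/s

Final answer: n = 0.09001 rad/s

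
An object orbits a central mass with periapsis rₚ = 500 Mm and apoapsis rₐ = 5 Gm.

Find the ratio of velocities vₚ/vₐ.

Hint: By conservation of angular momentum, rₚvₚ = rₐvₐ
rₚ = 500 Mm = 5 × 10^8 m
rₐ = 5 Gm = 5 × 10^9 m
rₚvₚ = rₐvₐ  ⇒  vₚ/vₐ = rₐ/rₚ
vₚ/vₐ = (5 × 10^9) / (5 × 10^8) = 10

Final answer: vₚ/vₐ = 10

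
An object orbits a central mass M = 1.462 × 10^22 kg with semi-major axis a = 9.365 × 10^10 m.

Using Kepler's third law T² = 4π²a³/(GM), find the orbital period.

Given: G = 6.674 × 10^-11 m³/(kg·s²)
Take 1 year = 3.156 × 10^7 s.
M = 1.462 × 10^22 kg
GM = G × M = 6.674 × 10^-11 × 1.462 × 10^22 = 9.75739 × 10^11 m³/s²
a = 9.365 × 10^10 m
a³ = 8.21341 × 10^32 m³
T = 2π √(a³/GM) = 2π √((8.21341 × 10^32) / (9.75739 × 10^11)) = 2π × 2.90132 × 10^10 s
T = 1.82295 × 10^11 s ≈ 5776 years

Final answer: 5776 years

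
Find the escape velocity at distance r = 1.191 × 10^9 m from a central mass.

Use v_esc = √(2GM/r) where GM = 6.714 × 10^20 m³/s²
r = 1.191 × 10^9 m
GM = 6.714 × 10^20 m³/s²
2GM/r = 2 × (6.714 × 10^20) / (1.191 × 10^9) = 1.12746 × 10^12 m²/s²
v_esc = √(2GM/r) = 1.06182 × 10^6 m/s ≈ 1062 km/s

Final answer: 1062 km/s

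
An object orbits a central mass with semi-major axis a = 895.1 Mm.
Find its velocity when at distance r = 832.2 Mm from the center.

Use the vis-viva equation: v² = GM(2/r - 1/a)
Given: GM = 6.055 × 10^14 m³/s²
a = 895.1 Mm = 8.951 × 10^8 m
r = 832.2 Mm = 8.322 × 10^8 m
GM = 6.055 × 10^14 m³/s²
2/r − 1/a = 2.40327 × 10^-9 − 1.11719 × 10^-9 = 1.28607 × 10^-9 m⁻¹
v² = GM (2/r − 1/a) = 778718 m²/s²
v = 882.45 m/s ≈ 882.5 m/s

Final answer: 882.5 m/s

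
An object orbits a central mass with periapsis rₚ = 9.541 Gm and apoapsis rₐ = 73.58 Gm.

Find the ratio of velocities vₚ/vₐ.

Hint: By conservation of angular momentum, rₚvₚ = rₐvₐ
rₚ = 9.541 Gm = 9.541 × 10^9 m
rₐ = 73.58 Gm = 7.358 × 10^10 m
rₚvₚ = rₐvₐ  ⇒  vₚ/vₐ = rₐ/rₚ
vₚ/vₐ = (7.358 × 10^10) / (9.541 × 10^9) = 7.71198

Final answer: vₚ/vₐ = 7.712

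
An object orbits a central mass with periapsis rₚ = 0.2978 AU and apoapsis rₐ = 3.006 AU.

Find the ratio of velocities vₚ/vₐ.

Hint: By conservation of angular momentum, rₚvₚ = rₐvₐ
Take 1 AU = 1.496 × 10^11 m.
rₚ = 0.2978 AU = 4.45509 × 10^10 m
rₐ = 3.006 AU = 4.49698 × 10^11 m
rₚvₚ = rₐvₐ  ⇒  vₚ/vₐ = rₐ/rₚ
vₚ/vₐ = (4.49698 × 10^11) / (4.45509 × 10^10) = 10.094

Final answer: vₚ/vₐ = 10.09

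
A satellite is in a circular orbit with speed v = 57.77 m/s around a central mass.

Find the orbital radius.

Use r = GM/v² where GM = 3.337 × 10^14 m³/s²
v = 57.77 m/s
GM = 3.337 × 10^14 m³/s²
v² = 3337.37 m²/s²
r = GM/v² = (3.337 × 10^14) / 3337.37 = 9.99888 × 10^10 m ≈ 99.99 Gm

Final answer: 99.99 Gm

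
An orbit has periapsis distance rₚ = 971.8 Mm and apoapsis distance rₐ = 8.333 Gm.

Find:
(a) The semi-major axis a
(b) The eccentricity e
rₚ = 971.8 Mm = 9.718 × 10^8 m
rₐ = 8.333 Gm = 8.333 × 10^9 m
(a) a = (rₚ + rₐ)/2 = 4.6524 × 10^9 m ≈ 4.652 Gm
(b) e = (rₐ − rₚ)/(rₐ + rₚ) = (7.3612 × 10^9) / (9.3048 × 10^9) = 0.791119

Final answer:
(a) a = 4.652 Gm
(b) e = 0.7911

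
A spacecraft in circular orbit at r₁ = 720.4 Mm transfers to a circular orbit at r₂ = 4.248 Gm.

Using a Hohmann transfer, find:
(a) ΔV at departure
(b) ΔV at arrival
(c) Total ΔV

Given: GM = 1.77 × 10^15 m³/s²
r₁ = 720.4 Mm = 7.204 × 10^8 m
r₂ = 4.248 Gm = 4.248 × 10^9 m
GM = 1.77 × 10^15 m³/s²
Transfer ellipse: a_t = (r₁ + r₂)/2 = 2.4842 × 10^9 m
Circular speed at r₁: v₁ = √(GM/r₁) = 1567.47 m/s
Transfer speed at r₁ (periapsis): v₁ₜ = √(GM(2/r₁ − 1/a_t)) = 2049.74 m/s
(a) ΔV₁ = v₁ₜ − v₁ = 482.268 m/s ≈ 482.3 m/s
Circular speed at r₂: v₂ = √(GM/r₂) = 645.497 m/s
Transfer speed at r₂ (apoapsis): v₂ₜ = √(GM(2/r₂ − 1/a_t)) = 347.607 m/s
(b) ΔV₂ = v₂ − v₂ₜ = 297.891 m/s ≈ 297.9 m/s
(c) ΔV_total = ΔV₁ + ΔV₂ = 780.159 m/s ≈ 780.2 m/s

Final answer:
(a) ΔV₁ = 482.3 m/s
(b) ΔV₂ = 297.9 m/s
(c) ΔV_total = 780.2 m/s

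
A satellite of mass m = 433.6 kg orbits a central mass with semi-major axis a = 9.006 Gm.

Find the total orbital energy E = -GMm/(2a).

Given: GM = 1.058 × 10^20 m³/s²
a = 9.006 Gm = 9.006 × 10^9 m
GM = 1.058 × 10^20 m³/s²
2a = 1.8012 × 10^10 m
GMm = 1.058 × 10^20 × 433.6 = 4.58749 × 10^22 m³·kg/s²
E = −GMm/(2a) = -2.54691 × 10^12 J ≈ -2.547 TJ

Final answer: -2.547 TJ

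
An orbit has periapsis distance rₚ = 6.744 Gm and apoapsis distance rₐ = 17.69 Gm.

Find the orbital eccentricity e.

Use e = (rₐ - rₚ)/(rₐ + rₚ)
rₚ = 6.744 Gm = 6.744 × 10^9 m
rₐ = 17.69 Gm = 1.769 × 10^10 m
rₐ − rₚ = 1.0946 × 10^10 m
rₐ + rₚ = 2.4434 × 10^10 m
e = (rₐ − rₚ)/(rₐ + rₚ) = 0.447982

Final answer: e = 0.448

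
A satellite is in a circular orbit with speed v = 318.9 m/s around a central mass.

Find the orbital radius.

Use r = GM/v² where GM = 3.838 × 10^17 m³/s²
v = 318.9 m/s
GM = 3.838 × 10^17 m³/s²
v² = 101697 m²/s²
r = GM/v² = (3.838 × 10^17) / 101697 = 3.77395 × 10^12 m ≈ 3.774 Tm

Final answer: 3.774 Tm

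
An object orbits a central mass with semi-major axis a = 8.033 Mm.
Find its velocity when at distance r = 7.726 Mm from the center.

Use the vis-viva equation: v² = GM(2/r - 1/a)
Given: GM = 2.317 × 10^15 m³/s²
a = 8.033 Mm = 8.033 × 10^6 m
r = 7.726 Mm = 7.726 × 10^6 m
GM = 2.317 × 10^15 m³/s²
2/r − 1/a = 2.58866 × 10^-7 − 1.24486 × 10^-7 = 1.3438 × 10^-7 m⁻¹
v² = GM (2/r − 1/a) = 3.11358 × 10^8 m²/s²
v = 17645.3 m/s ≈ 17.65 km/s

Final answer: 17.65 km/s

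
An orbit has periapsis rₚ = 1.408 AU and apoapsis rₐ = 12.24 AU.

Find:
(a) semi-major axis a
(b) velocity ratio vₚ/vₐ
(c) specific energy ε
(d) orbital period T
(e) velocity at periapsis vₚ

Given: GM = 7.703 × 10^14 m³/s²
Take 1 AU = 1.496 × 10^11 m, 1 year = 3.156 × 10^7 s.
rₚ = 1.408 AU = 2.10637 × 10^11 m
rₐ = 12.24 AU = 1.8311 × 10^12 m
GM = 7.703 × 10^14 m³/s²
a = (rₚ + rₐ)/2 = 1.02087 × 10^12 m
e = (rₐ − rₚ)/(rₐ + rₚ) = (1.62047 × 10^12) / (2.04174 × 10^12) = 0.793669
(a) a = 1.02087 × 10^12 m ≈ 6.824 AU
(b) vₚ/vₐ = rₐ/rₚ (angular momentum) = (1.8311 × 10^12) / (2.10637 × 10^11) = 8.69318 ≈ 8.693
(c) 2a = 2.04174 × 10^12 m;  ε = −GM/(2a) = -377.276 J/kg ≈ -377.3 J/kg
(d) a³ = 1.06393 × 10^36 m³;  T = 2π √(a³/GM) = 2π × 3.71643 × 10^10 s = 2.3351 × 10^11 s ≈ 7399 years
(e) vₚ² = GM (2/rₚ − 1/a) = 7.703 × 10^14 × (9.49502 × 10^-12 − 9.79556 × 10^-13) = 6559.46 m²/s²;  vₚ = 80.9905 m/s ≈ 80.99 m/s

Final answer:
(a) semi-major axis a = 6.824 AU
(b) velocity ratio vₚ/vₐ = 8.693
(c) specific energy ε = -377.3 J/kg
(d) orbital period T = 7399 years
(e) velocity at periapsis vₚ = 80.99 m/s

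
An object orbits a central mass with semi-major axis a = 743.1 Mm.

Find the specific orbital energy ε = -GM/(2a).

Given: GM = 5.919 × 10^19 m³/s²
a = 743.1 Mm = 7.431 × 10^8 m
GM = 5.919 × 10^19 m³/s²
2a = 1.4862 × 10^9 m
ε = −GM/(2a) = -3.98264 × 10^10 J/kg ≈ -39.83 GJ/kg

Final answer: -39.83 GJ/kg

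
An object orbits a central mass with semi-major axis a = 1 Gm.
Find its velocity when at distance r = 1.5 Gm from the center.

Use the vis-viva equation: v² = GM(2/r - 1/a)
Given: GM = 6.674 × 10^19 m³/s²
a = 1 Gm = 1 × 10^9 m
r = 1.5 Gm = 1.5 × 10^9 m
GM = 6.674 × 10^19 m³/s²
2/r − 1/a = 1.33333 × 10^-9 − 1 × 10^-9 = 3.33333 × 10^-10 m⁻¹
v² = GM (2/r − 1/a) = 2.22467 × 10^10 m²/s²
v = 149153 m/s ≈ 149.2 km/s

Final answer: 149.2 km/s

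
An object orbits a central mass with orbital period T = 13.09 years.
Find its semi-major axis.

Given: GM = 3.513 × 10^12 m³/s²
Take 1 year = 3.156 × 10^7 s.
T = 13.09 years = 4.1312 × 10^8 s
GM = 3.513 × 10^12 m³/s²
Kepler's third law: a³ = GM T² / (4π²)
T² = 1.70668 × 10^17 s²
a³ = (3.513 × 10^12) × (1.70668 × 10^17) / (4π²) = 1.5187 × 10^28 m³
a = (a³)^(1/3) = 2.47642 × 10^9 m ≈ 2.476 Gm

Final answer: 2.476 Gm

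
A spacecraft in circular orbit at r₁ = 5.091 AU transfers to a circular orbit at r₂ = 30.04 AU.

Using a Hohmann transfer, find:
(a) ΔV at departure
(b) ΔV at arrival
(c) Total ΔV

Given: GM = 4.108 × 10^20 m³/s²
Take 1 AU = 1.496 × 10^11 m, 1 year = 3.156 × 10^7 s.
r₁ = 5.091 AU = 7.61614 × 10^11 m
r₂ = 30.04 AU = 4.49398 × 10^12 m
GM = 4.108 × 10^20 m³/s²
Transfer ellipse: a_t = (r₁ + r₂)/2 = 2.6278 × 10^12 m
Circular speed at r₁: v₁ = √(GM/r₁) = 23224.6 m/s
Transfer speed at r₁ (periapsis): v₁ₜ = √(GM(2/r₁ − 1/a_t)) = 30371.6 m/s
(a) ΔV₁ = v₁ₜ − v₁ = 7147.01 m/s ≈ 1.508 AU/year
Circular speed at r₂: v₂ = √(GM/r₂) = 9560.91 m/s
Transfer speed at r₂ (apoapsis): v₂ₜ = √(GM(2/r₂ − 1/a_t)) = 5147.2 m/s
(b) ΔV₂ = v₂ − v₂ₜ = 4413.72 m/s ≈ 0.9311 AU/year
(c) ΔV_total = ΔV₁ + ΔV₂ = 11560.7 m/s ≈ 2.439 AU/year

Final answer:
(a) ΔV₁ = 1.508 AU/year
(b) ΔV₂ = 0.9311 AU/year
(c) ΔV_total = 2.439 AU/year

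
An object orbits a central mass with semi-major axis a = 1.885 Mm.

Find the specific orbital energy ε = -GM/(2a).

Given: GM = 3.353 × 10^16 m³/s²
a = 1.885 Mm = 1.885 × 10^6 m
GM = 3.353 × 10^16 m³/s²
2a = 3.77 × 10^6 m
ε = −GM/(2a) = -8.8939 × 10^9 J/kg ≈ -8.894 GJ/kg

Final answer: -8.894 GJ/kg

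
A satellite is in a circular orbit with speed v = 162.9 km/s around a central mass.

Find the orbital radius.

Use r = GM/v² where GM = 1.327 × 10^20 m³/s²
v = 162.9 km/s = 162900 m/s
GM = 1.327 × 10^20 m³/s²
v² = 2.65364 × 10^10 m²/s²
r = GM/v² = (1.327 × 10^20) / (2.65364 × 10^10) = 5.00068 × 10^9 m ≈ 5.001 Gm

Final answer: 5.001 Gm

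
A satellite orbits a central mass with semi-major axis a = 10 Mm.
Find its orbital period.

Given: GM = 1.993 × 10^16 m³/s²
a = 10 Mm = 1 × 10^7 m
GM = 1.993 × 10^16 m³/s²
a³ = 1 × 10^21 m³
T = 2π √(a³/GM) = 2π √((1 × 10^21) / (1.993 × 10^16)) = 2π × 223.999 s
T = 1407.43 s ≈ 23.46 minutes

Final answer: 23.46 minutes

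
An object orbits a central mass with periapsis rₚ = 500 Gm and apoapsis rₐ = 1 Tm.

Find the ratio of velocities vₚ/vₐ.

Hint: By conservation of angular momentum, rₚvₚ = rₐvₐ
rₚ = 500 Gm = 5 × 10^11 m
rₐ = 1 Tm = 1 × 10^12 m
rₚvₚ = rₐvₐ  ⇒  vₚ/vₐ = rₐ/rₚ
vₚ/vₐ = (1 × 10^12) / (5 × 10^11) = 2

Final answer: vₚ/vₐ = 2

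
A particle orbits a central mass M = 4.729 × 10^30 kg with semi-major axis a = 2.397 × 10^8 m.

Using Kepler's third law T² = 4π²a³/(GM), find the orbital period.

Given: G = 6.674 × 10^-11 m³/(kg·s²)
M = 4.729 × 10^30 kg
GM = G × M = 6.674 × 10^-11 × 4.729 × 10^30 = 3.15613 × 10^20 m³/s²
a = 2.397 × 10^8 m
a³ = 1.37722 × 10^25 m³
T = 2π √(a³/GM) = 2π √((1.37722 × 10^25) / (3.15613 × 10^20)) = 2π × 208.893 s
T = 1312.51 s ≈ 21.88 minutes

Final answer: 21.88 minutes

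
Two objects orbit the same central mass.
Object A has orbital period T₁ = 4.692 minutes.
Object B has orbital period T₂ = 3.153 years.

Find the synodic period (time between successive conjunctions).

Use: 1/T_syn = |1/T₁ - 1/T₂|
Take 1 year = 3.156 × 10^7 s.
T₁ = 4.692 minutes = 281.52 s
T₂ = 3.153 years = 9.95087 × 10^7 s
1/T₁ = 0.00355215 s⁻¹
1/T₂ = 1.00494 × 10^-8 s⁻¹
|1/T₁ − 1/T₂| = 0.00355214 s⁻¹
T_syn = 1 / |1/T₁ − 1/T₂| = 281.521 s ≈ 4.692 minutes

Final answer: T_syn = 4.692 minutes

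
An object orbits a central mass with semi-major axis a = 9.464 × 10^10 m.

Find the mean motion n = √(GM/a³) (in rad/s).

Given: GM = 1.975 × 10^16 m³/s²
a = 9.464 × 10^10 m
GM = 1.975 × 10^16 m³/s²
a³ = 8.47665 × 10^32 m³
GM/a³ = (1.975 × 10^16) / (8.47665 × 10^32) = 2.32993 × 10^-17 s⁻²
n = √(GM/a³) = 4.82694 × 10^-9 rad/s ≈ 4.827 × 10^-9 rad/s

Final answer: n = 4.827 × 10^-9 rad/s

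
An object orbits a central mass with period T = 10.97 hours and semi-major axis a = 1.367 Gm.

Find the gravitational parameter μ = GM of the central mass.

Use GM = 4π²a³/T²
T = 10.97 hours = 39492 s
a = 1.367 Gm = 1.367 × 10^9 m
a³ = 2.5545 × 10^27 m³
T² = 1.55962 × 10^9 s²
GM = 4π² × (2.5545 × 10^27) / (1.55962 × 10^9) = 6.46617 × 10^19 m³/s²
GM ≈ 6.466 × 10^19 m³/s²

Final answer: GM = 6.466 × 10^19 m³/s²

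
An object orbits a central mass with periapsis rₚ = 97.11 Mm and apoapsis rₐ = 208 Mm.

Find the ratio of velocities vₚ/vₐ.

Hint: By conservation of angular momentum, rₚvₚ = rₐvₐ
rₚ = 97.11 Mm = 9.711 × 10^7 m
rₐ = 208 Mm = 2.08 × 10^8 m
rₚvₚ = rₐvₐ  ⇒  vₚ/vₐ = rₐ/rₚ
vₚ/vₐ = (2.08 × 10^8) / (9.711 × 10^7) = 2.1419

Final answer: vₚ/vₐ = 2.142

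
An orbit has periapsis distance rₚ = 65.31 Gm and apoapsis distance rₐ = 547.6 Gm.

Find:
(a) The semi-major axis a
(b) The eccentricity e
rₚ = 65.31 Gm = 6.531 × 10^10 m
rₐ = 547.6 Gm = 5.476 × 10^11 m
(a) a = (rₚ + rₐ)/2 = 3.06455 × 10^11 m ≈ 306.5 Gm
(b) e = (rₐ − rₚ)/(rₐ + rₚ) = (4.8229 × 10^11) / (6.1291 × 10^11) = 0.786886

Final answer:
(a) a = 306.5 Gm
(b) e = 0.7869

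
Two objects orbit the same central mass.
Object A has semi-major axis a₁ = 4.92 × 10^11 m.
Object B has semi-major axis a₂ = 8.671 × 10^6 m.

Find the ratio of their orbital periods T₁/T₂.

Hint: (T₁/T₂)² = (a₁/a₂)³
a₁ = 4.92 × 10^11 m
a₂ = 8.671 × 10^6 m
a₁/a₂ = 56740.9
T₁/T₂ = (a₁/a₂)^(3/2) = (56740.9)^1.5 = 1.35159 × 10^7

Final answer: T₁/T₂ = 1.352 × 10^7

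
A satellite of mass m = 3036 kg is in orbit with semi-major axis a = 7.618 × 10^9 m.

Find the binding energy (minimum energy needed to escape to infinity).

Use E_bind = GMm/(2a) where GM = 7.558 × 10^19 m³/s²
a = 7.618 × 10^9 m
GM = 7.558 × 10^19 m³/s²
m = 3036 kg
GMm = 7.558 × 10^19 × 3036 = 2.29461 × 10^23 m³·kg/s²
2a = 1.5236 × 10^10 m
E_bind = GMm/(2a) = 1.50604 × 10^13 J ≈ 15.06 TJ

Final answer: 15.06 TJ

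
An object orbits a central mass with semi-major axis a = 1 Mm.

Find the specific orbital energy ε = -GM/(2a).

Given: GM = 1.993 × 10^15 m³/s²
a = 1 Mm = 1 × 10^6 m
GM = 1.993 × 10^15 m³/s²
2a = 2 × 10^6 m
ε = −GM/(2a) = -9.965 × 10^8 J/kg ≈ -996.5 MJ/kg

Final answer: -996.5 MJ/kg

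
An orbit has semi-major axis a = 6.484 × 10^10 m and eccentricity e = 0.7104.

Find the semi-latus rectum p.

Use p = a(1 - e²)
a = 6.484 × 10^10 m
e = 0.7104,  e² = 0.504668,  1 − e² = 0.495332
p = a(1 − e²) = 6.484 × 10^10 m × 0.495332 = 3.21173 × 10^10 m ≈ 3.212 × 10^10 m

Final answer: p = 3.212 × 10^10 m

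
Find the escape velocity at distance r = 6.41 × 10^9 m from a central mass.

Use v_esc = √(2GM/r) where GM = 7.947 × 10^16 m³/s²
r = 6.41 × 10^9 m
GM = 7.947 × 10^16 m³/s²
2GM/r = 2 × (7.947 × 10^16) / (6.41 × 10^9) = 2.47956 × 10^7 m²/s²
v_esc = √(2GM/r) = 4979.52 m/s ≈ 4.98 km/s

Final answer: 4.98 km/s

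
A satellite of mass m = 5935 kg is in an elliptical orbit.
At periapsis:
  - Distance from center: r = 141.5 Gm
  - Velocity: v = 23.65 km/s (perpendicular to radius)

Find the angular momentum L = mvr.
r = 141.5 Gm = 1.415 × 10^11 m
v = 23.65 km/s = 23650 m/s
vr = 23650 × 1.415 × 10^11 = 3.34648 × 10^15 m²/s
L = m × vr = 5935 × 3.34648 × 10^15 = 1.98613 × 10^19 kg·m²/s ≈ 1.986 × 10^19 kg·m²/s

Final answer: L = 1.986 × 10^19 kg·m²/s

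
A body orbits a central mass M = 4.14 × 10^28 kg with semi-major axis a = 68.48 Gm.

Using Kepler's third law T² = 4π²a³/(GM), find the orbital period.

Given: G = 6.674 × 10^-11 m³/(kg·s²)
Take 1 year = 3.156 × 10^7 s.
M = 4.14 × 10^28 kg
GM = G × M = 6.674 × 10^-11 × 4.14 × 10^28 = 2.76304 × 10^18 m³/s²
a = 68.48 Gm = 6.848 × 10^10 m
a³ = 3.21138 × 10^32 m³
T = 2π √(a³/GM) = 2π √((3.21138 × 10^32) / (2.76304 × 10^18)) = 2π × 1.07808 × 10^7 s
T = 6.7738 × 10^7 s ≈ 2.146 years

Final answer: 2.146 years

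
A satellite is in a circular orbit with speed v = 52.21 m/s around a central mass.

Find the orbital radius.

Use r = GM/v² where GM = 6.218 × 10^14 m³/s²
v = 52.21 m/s
GM = 6.218 × 10^14 m³/s²
v² = 2725.88 m²/s²
r = GM/v² = (6.218 × 10^14) / 2725.88 = 2.28109 × 10^11 m ≈ 228.1 Gm

Final answer: 228.1 Gm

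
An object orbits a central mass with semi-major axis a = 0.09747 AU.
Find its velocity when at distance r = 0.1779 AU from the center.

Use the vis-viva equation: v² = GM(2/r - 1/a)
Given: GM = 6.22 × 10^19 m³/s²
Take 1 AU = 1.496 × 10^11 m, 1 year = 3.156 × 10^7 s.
a = 0.09747 AU = 1.45815 × 10^10 m
r = 0.1779 AU = 2.66138 × 10^10 m
GM = 6.22 × 10^19 m³/s²
2/r − 1/a = 7.51489 × 10^-11 − 6.858 × 10^-11 = 6.56888 × 10^-12 m⁻¹
v² = GM (2/r − 1/a) = 4.08584 × 10^8 m²/s²
v = 20213.5 m/s ≈ 4.264 AU/year

Final answer: 4.264 AU/year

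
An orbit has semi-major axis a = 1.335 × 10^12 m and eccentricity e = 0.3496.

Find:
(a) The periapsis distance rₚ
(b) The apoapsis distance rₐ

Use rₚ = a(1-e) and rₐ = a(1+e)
a = 1.335 × 10^12 m
e = 0.3496:  1 − e = 0.6504,  1 + e = 1.3496
(a) rₚ = a(1 − e) = 1.335 × 10^12 m × 0.6504 = 8.68284 × 10^11 m ≈ 8.683 × 10^11 m
(b) rₐ = a(1 + e) = 1.335 × 10^12 m × 1.3496 = 1.80172 × 10^12 m ≈ 1.802 × 10^12 m

Final answer:
(a) rₚ = 8.683 × 10^11 m
(b) rₐ = 1.802 × 10^12 m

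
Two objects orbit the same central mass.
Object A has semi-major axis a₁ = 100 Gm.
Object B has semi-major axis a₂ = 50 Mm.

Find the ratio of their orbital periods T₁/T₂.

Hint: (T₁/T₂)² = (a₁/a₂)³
a₁ = 100 Gm = 1 × 10^11 m
a₂ = 50 Mm = 5 × 10^7 m
a₁/a₂ = 2000
T₁/T₂ = (a₁/a₂)^(3/2) = (2000)^1.5 = 89442.7

Final answer: T₁/T₂ = 8.944 × 10^4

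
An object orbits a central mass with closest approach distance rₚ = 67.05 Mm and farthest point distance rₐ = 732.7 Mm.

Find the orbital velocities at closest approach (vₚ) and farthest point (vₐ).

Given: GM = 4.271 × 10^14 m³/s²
rₚ = 67.05 Mm = 6.705 × 10^7 m
rₐ = 732.7 Mm = 7.327 × 10^8 m
GM = 4.271 × 10^14 m³/s²
a = (rₚ + rₐ)/2 = 3.99875 × 10^8 m
Vis-viva: v² = GM (2/r − 1/a)
vₚ² = 4.271 × 10^14 × (2.98285 × 10^-8 − 2.50078 × 10^-9) = 1.16717 × 10^7 m²/s²
vₚ = 3416.38 m/s ≈ 3.416 km/s
vₐ² = 4.271 × 10^14 × (2.72963 × 10^-9 − 2.50078 × 10^-9) = 97741.3 m²/s²
vₐ = 312.636 m/s ≈ 312.6 m/s

Final answer: vₚ = 3.416 km/s, vₐ = 312.6 m/s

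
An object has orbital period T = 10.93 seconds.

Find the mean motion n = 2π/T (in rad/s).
T = 10.93 seconds
n = 2π / 10.93 s = 0.574857 rad/s ≈ 0.5749 rad/s

Final answer: n = 0.5749 rad/s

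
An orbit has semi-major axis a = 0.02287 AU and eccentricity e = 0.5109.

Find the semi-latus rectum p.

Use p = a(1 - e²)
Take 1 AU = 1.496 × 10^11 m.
a = 0.02287 AU = 3.42135 × 10^9 m
e = 0.5109,  e² = 0.261019,  1 − e² = 0.738981
p = a(1 − e²) = 3.42135 × 10^9 m × 0.738981 = 2.52831 × 10^9 m ≈ 0.0169 AU

Final answer: p = 0.0169 AU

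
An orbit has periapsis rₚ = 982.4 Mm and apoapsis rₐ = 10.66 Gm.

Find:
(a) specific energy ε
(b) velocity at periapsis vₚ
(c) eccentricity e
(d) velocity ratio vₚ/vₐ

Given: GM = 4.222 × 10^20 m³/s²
rₚ = 982.4 Mm = 9.824 × 10^8 m
rₐ = 10.66 Gm = 1.066 × 10^10 m
GM = 4.222 × 10^20 m³/s²
a = (rₚ + rₐ)/2 = 5.8212 × 10^9 m
e = (rₐ − rₚ)/(rₐ + rₚ) = (9.6776 × 10^9) / (1.16424 × 10^10) = 0.831238
(a) 2a = 1.16424 × 10^10 m;  ε = −GM/(2a) = -3.6264 × 10^10 J/kg ≈ -36.26 GJ/kg
(b) vₚ² = GM (2/rₚ − 1/a) = 4.222 × 10^20 × (2.03583 × 10^-9 − 1.71786 × 10^-10) = 7.87 × 10^11 m²/s²;  vₚ = 887130 m/s ≈ 887.1 km/s
(c) e = 0.831238 ≈ 0.8312
(d) vₚ/vₐ = rₐ/rₚ (angular momentum) = (1.066 × 10^10) / (9.824 × 10^8) = 10.851 ≈ 10.85

Final answer:
(a) specific energy ε = -36.26 GJ/kg
(b) velocity at periapsis vₚ = 887.1 km/s
(c) eccentricity e = 0.8312
(d) velocity ratio vₚ/vₐ = 10.85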